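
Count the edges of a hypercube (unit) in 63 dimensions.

The 63-cube has n·2^(n-1) = 63·2^62 = 63·4611686018427387904 = 290536219160925437952 edges.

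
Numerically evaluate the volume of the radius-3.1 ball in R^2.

Volume = π^{2/2}·(3.1)^2/Γ(2) ≈ 30.1907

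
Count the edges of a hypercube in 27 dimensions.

An n-cube has n·2^(n-1) edges. With n = 27: 27·67108864 = 1811939328.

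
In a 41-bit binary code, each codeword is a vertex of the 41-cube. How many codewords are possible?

The 41-cube has 2^41 = 2199023255552 vertices.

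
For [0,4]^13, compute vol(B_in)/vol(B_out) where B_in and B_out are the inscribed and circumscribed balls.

V_in / V_out = (r_in/r_out)^13 = (1/√13)^13 = 13^(-13/2) ≈ 5.74603e-08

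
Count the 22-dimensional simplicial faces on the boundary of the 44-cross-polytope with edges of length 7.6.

Each 22-face is the convex hull of 23 vertices, one chosen as ±e_i from each of 23 distinct axes: 2^23·C(44,23) = 16883050034642288640.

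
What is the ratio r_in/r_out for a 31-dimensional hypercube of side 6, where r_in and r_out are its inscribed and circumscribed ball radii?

Ratio = (s/2)/(s√31/2) = 31^(-1/2) ≈ 0.179605.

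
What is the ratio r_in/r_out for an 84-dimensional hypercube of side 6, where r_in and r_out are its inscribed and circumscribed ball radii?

Ratio = (s/2)/(s√84/2) = 84^(-1/2) ≈ 0.109109.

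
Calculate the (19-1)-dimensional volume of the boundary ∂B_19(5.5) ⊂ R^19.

S_19(5.5) = 2·π^(19/2)·(5.5)^18 / Γ(19/2) = 505447028499293771·π^9/801964800 ≈ 1.87875e+13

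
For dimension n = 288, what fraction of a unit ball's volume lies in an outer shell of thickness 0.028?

1 - (1-0.028)^288 ≈ 0.99972 ≈ 99.9720%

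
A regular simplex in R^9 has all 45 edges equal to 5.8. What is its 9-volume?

V_9 = √(10) · 5.8^9 / (9! · 2^(9/2)) ≈ 2.86058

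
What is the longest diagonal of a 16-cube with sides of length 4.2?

The space diagonal of an n-cube of side s is s√n. Here 4.2·√16 = 16.8.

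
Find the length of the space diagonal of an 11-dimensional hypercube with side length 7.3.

d = √(7.3² + 7.3² + ... + 7.3²) [11 terms] = √(11·7.3²) = 7.3√11 ≈ 24.2114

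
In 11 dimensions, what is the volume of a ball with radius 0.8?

V_11(0.8) = π^(11/2) · (0.8)^11 / Γ(11/2 + 1) ≈ 0.161843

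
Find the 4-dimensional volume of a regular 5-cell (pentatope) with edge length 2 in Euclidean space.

For a regular n-simplex with edge a, V = (a^n / n!)·√((n+1)/2^n). With a=2, n=4: V ≈ 0.372678.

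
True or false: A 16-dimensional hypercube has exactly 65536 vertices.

True. The 16-cube has 2^16 = 65536 vertices.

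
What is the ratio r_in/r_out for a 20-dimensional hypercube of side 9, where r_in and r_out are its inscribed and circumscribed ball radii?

r_in = 9/2 (half the side); r_out = 9√20/2 (half the diagonal). Ratio = 1/√20 ≈ 0.223607.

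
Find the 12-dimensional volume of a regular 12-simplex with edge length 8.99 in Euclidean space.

Volume = 8.99^12 · √(13/2^12) / 12! ≈ 32.7771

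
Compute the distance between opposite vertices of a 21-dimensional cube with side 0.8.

||(0.8,0.8,...,0.8)|| = √(21)·0.8 ≈ 3.66606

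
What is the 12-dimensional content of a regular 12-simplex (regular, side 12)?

Volume = 12^12 · √(13/2^12) / 12! ≈ 1048.65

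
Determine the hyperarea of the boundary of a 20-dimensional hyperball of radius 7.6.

|∂B_20(7.6)| ≈ 2.80688e+16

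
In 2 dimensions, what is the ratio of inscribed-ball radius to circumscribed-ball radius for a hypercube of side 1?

r_in / r_out = (1/2) / (1√2/2) = 1/√2 ≈ 0.707107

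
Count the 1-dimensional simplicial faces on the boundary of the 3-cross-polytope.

f_1(3-orthoplex) = 2^2 · (3 choose 2) = 12.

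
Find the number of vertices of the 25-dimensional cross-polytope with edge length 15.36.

The vertices are ±e_1, ..., ±e_25, so there are 2·25 = 50.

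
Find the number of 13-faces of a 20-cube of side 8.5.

Number of 13-faces = C(20,13) · 2^(20-13) = 77520 · 128 = 9922560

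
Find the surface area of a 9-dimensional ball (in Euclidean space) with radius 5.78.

|∂B_9(5.78)| ≈ 3.69814e+07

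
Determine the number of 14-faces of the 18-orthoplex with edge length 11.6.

An n-cross-polytope has 2^(k+1)·C(n,k+1) k-faces. Here 2^15·C(18,15) = 32768·816 = 26738688.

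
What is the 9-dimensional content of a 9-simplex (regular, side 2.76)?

V_9 = √(10) · 2.76^9 / (9! · 2^(9/2)) ≈ 0.00357918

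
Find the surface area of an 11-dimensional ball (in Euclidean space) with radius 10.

The surface area of an n-ball is 2π^(n/2) r^(n-1) / Γ(n/2). For n=11, r=10: 128000000000·π^5/189 ≈ 2.07251e+11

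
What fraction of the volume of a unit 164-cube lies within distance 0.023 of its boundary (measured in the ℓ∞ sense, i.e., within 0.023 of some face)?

1 - (1 - 2·0.023)^164 = 1 - 0.954^164 ≈ 0.999557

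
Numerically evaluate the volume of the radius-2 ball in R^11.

V = 131072·π^5/10395 ≈ 3858.64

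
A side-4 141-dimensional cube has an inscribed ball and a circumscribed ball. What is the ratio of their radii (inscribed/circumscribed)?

r_in = 4/2 (half the side); r_out = 4√141/2 (half the diagonal). Ratio = 1/√141 ≈ 0.0842152.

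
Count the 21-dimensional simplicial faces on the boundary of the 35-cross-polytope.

f_21(35-orthoplex) = 2^22 · (35 choose 22) = 6192209539891200.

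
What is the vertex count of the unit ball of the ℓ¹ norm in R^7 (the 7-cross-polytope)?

An n-cross-polytope has 2n vertices; here n = 7, giving 14.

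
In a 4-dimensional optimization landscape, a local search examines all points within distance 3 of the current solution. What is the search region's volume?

V_4(3) = π^(4/2) · (3)^4 / Γ(4/2 + 1) = 81·π^2/2 ≈ 399.719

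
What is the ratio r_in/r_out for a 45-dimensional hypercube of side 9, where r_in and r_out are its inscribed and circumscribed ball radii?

r_in = 9/2 (half the side); r_out = 9√45/2 (half the diagonal). Ratio = 1/√45 ≈ 0.149071.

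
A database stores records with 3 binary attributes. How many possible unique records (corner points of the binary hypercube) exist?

Each vertex is a binary string of length 3, so there are 2^3 = 8.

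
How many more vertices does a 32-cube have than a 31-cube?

The 32-cube has 2^32 = 4294967296 vertices. The 31-cube has 2^31 = 2147483648 vertices. Difference: 4294967296 - 2147483648 = 2147483648.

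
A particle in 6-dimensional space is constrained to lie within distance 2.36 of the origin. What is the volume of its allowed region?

The n-ball volume is π^(n/2)·r^n/Γ(n/2+1). With n=6, r=2.36: V ≈ 892.833.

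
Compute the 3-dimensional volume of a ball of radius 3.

Volume = π^{3/2}·(3)^3/Γ(5/2) = 36·π ≈ 113.097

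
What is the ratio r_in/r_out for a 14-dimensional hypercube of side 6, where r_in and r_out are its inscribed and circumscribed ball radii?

r_in / r_out = (6/2) / (6√14/2) = 1/√14 ≈ 0.267261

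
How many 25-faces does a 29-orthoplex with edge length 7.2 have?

Each 25-face is the convex hull of 26 vertices, one chosen as ±e_i from each of 26 distinct axes: 2^26·C(29,26) = 245215789056.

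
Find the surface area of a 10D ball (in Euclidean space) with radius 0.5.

|∂B_10(0.5)| = π^5/6144 ≈ 0.0498079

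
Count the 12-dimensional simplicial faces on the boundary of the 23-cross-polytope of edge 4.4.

An n-cross-polytope has 2^(k+1)·C(n,k+1) k-faces. Here 2^13·C(23,13) = 8192·1144066 = 9372188672.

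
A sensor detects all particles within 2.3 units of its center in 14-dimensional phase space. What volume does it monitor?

V_14(2.3) = π^(14/2) · (2.3)^14 / Γ(14/2 + 1) ≈ 69471.8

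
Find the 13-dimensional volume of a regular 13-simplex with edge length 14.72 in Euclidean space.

For a regular n-simplex with edge a, V = (a^n / n!)·√((n+1)/2^n). With a=14.72, n=13: V ≈ 10113.2.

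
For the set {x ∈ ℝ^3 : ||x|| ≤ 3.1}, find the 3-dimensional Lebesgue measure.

Volume = π^{3/2}·(3.1)^3/Γ(5/2) ≈ 124.788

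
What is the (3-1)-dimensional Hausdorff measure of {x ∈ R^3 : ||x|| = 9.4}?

|∂B_3(9.4)| = 4πr² = 4π·(9.4)² ≈ 1110.36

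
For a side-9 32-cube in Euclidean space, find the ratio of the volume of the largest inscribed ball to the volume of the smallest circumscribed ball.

V_in/V_out = n^(-n/2) = 32^(-32/2) ≈ 8.27181e-25.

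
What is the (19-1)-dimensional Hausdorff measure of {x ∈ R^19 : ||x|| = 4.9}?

The surface area of an n-ball is 2π^(n/2) r^(n-1) / Γ(n/2). For n=19, r=4.9: 2.34893e+12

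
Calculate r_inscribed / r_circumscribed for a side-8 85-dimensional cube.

For an n-cube of any side s, the inradius is s/2 and the circumradius is s√n/2, so the ratio is 1/√85 ≈ 0.108465.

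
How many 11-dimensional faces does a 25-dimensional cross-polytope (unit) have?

f_11(25-orthoplex) = 2^12 · (25 choose 12) = 21300428800.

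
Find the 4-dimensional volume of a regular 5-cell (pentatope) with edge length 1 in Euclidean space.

Volume = 1^4 · √(5/2^4) / 4! ≈ 0.0232924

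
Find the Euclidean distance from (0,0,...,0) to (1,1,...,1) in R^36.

||(1,1,...,1)|| = √(36)·1 = 6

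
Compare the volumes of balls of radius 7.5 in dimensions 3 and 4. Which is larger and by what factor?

V_3(7.5) ≈ 1767.15, V_4(7.5) ≈ 15614. The 4-ball is larger by a factor of 8.836.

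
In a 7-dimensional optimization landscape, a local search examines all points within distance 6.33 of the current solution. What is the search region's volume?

V_7(6.33) = π^(7/2) · (6.33)^7 / Γ(7/2 + 1) ≈ 1.92401e+06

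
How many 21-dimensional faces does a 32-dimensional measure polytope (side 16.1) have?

Number of 21-faces = C(32,21) · 2^(32-21) = 129024480 · 2048 = 264242135040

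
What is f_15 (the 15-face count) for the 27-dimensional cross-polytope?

f_15(27-orthoplex) = 2^16 · (27 choose 16) = 854451486720.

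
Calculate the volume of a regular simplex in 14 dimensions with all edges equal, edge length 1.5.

V = (1.5^14 / 14!) · √((14+1) / 2^14) ≈ 1.01322e-10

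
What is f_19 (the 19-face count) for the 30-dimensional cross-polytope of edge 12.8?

Each 19-face is the convex hull of 20 vertices, one chosen as ±e_i from each of 20 distinct axes: 2^20·C(30,20) = 31504481648640.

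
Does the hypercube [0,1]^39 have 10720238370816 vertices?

False. The 39-cube has 2^39 = 549755813888 vertices.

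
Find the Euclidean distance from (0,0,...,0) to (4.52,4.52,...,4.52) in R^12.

||(4.52,4.52,...,4.52)|| = √(12)·4.52 ≈ 15.6577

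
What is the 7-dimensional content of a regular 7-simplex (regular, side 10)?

V = (10^7 / 7!) · √((7+1) / 2^7) ≈ 496.032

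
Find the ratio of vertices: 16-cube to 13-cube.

The 16-cube has 2^16 = 65536 vertices. The 13-cube has 2^13 = 8192 vertices. Ratio: 65536/8192 = 8.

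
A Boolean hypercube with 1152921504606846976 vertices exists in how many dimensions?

2^n = 1152921504606846976 ⇒ n = log_2(1152921504606846976) = 60.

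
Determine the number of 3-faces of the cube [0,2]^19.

An n-cube has C(n,k)·2^(n-k) k-faces. Here C(19,3)·2^16 = 969·65536 = 63504384.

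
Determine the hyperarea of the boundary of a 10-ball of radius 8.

S = n·V_n(r)/r = 10·V_10(8)/8 (volume-to-surface relation), giving 33554432·π^5/3 ≈ 3.42277e+09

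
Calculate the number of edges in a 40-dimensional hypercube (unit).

An n-cube has n·2^(n-1) edges. With n = 40: 40·549755813888 = 21990232555520.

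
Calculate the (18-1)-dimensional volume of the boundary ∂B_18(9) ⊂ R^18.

S_18(9) = 2·π^(18/2)·(9)^17 / Γ(18/2) = 1853020188851841·π^9/2240 ≈ 2.46593e+16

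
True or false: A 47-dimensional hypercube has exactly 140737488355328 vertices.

True. The 47-cube has 2^47 = 140737488355328 vertices.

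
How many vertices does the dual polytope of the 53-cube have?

The vertices are ±e_1, ..., ±e_53, so there are 2·53 = 106.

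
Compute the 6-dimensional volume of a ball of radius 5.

Volume = π^{6/2}·(5)^6/Γ(4) = 15625·π^3/6 ≈ 80745.5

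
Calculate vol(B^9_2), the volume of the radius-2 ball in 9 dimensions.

V = 16384·π^4/945 ≈ 1688.84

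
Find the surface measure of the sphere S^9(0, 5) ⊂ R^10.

The surface area of an n-ball is 2π^(n/2) r^(n-1) / Γ(n/2). For n=10, r=5: 1953125·π^5/12 ≈ 4.98079e+07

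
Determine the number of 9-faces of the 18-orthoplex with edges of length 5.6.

Number of 9-faces = 2^(9+1) · C(18,9+1) = 1024 · 43758 = 44808192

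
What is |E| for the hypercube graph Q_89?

The 89-cube has n·2^(n-1) = 89·2^88 = 89·309485009821345068724781056 = 27544165874099711116505513984 edges.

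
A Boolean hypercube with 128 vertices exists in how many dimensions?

2^n = 128 ⇒ n = log_2(128) = 7.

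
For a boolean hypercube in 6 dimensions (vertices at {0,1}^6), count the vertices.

An n-cube has 2^n vertices; for n = 6 that is 2^6 = 64.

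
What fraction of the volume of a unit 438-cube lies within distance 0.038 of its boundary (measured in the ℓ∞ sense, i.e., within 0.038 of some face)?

The inner cube has side 1-2·0.038 = 0.924 and volume (0.924)^438 ≈ 9.211e-16, so the shell holds 1 - 9.211e-16 of the volume.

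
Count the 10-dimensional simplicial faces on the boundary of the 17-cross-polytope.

f_10(17-orthoplex) = 2^11 · (17 choose 11) = 25346048.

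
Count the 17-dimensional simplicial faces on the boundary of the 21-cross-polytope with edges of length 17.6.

Each 17-face is the convex hull of 18 vertices, one chosen as ±e_i from each of 18 distinct axes: 2^18·C(21,18) = 348651520.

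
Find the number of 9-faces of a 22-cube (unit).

Number of 9-faces = C(22,9) · 2^(22-9) = 497420 · 8192 = 4074864640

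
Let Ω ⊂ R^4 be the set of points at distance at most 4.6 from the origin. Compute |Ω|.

Volume = π^{4/2}·(4.6)^4/Γ(3) ≈ 2209.54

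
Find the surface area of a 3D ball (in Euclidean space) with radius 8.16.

S_3(8.16) = 2·π^(3/2)·(8.16)^2 / Γ(3/2) = 4πr² = 4π·(8.16)² ≈ 836.739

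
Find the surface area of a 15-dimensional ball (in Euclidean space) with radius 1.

The surface area of an n-ball is 2π^(n/2) r^(n-1) / Γ(n/2). For n=15, r=1: 256·π^7/135135 ≈ 5.72165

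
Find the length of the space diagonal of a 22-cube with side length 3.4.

The space diagonal of an n-cube of side s is s√n. Here 3.4·√22 ≈ 15.9474.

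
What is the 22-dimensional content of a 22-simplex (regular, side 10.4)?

Volume = 10.4^22 · √(23/2^22) / 22! ≈ 0.0493743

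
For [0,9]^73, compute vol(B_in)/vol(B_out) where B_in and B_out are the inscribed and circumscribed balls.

V_in/V_out = n^(-n/2) = 73^(-73/2) ≈ 9.74351e-69.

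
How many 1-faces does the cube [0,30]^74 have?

Number of 1-faces = C(74,1)·2^(74-1) = 74·9444732965739290427392 = 698910239464707491627008.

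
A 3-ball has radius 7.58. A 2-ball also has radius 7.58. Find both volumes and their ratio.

V_3(7.58) ≈ 1824.3. V_2(7.58) ≈ 180.505. Ratio V_3/V_2 ≈ 10.11.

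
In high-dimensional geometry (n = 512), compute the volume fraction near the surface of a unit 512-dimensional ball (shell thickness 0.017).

1 - (1-0.017)^512 ≈ 0.999846 ≈ 99.9846%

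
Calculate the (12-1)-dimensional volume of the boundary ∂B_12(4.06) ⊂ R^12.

The surface area of an n-ball is 2π^(n/2) r^(n-1) / Γ(n/2). For n=12, r=4.06: 7.91652e+07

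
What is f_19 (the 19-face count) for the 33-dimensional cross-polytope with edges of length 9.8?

Number of 19-faces = 2^(19+1) · C(33,19+1) = 1048576 · 573166440 = 601008572989440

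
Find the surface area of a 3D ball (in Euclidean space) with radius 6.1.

|∂B_3(6.1)| = 4πr² = 4π·(6.1)² ≈ 467.595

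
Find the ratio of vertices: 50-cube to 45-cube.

The 50-cube has 2^50 = 1125899906842624 vertices. The 45-cube has 2^45 = 35184372088832 vertices. Ratio: 1125899906842624/35184372088832 = 32.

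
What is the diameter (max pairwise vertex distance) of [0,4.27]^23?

d = √(4.27² + 4.27² + ... + 4.27²) [23 terms] = √(23·4.27²) = 4.27√23 ≈ 20.4782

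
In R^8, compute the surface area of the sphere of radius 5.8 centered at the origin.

S_8(5.8) = 2·π^(8/2)·(5.8)^7 / Γ(8/2) ≈ 7.16926e+06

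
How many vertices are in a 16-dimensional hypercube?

Choose 0 of 16 axes to span the face (C(16,0) = 1 way), then fix each of the remaining 16 coordinates at one of its two extreme values (2^16 = 65536 ways): 1·65536 = 65536.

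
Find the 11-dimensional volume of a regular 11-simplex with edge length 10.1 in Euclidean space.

Volume = 10.1^11 · √(12/2^11) / 11! ≈ 213.946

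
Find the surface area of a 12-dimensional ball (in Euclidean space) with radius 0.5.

The surface area of an n-ball is 2π^(n/2) r^(n-1) / Γ(n/2). For n=12, r=0.5: π^6/122880 ≈ 0.00782381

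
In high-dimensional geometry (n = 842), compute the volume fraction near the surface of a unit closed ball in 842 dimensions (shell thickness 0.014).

1 - (1-0.014)^842 ≈ 0.999993 ≈ 99.999301%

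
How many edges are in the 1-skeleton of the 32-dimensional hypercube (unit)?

Number of 1-faces = C(32,1)·2^(32-1) = 32·2147483648 = 68719476736.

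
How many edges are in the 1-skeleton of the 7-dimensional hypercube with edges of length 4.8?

An n-cube has n·2^(n-1) edges. With n = 7: 7·64 = 448.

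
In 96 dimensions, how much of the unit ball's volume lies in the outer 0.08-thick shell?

1 - (1-0.08)^96 ≈ 0.999666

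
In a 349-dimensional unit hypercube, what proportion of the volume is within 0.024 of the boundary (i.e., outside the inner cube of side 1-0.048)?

1 - (1 - 2·0.024)^349 = 1 - 0.952^349 ≈ 0.999999965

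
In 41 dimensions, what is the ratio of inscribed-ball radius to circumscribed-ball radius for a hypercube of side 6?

For an n-cube of any side s, the inradius is s/2 and the circumradius is s√n/2, so the ratio is 1/√41 ≈ 0.156174.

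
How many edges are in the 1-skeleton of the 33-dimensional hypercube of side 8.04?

Each of the 2^33 = 8589934592 vertices has degree 33; total edges = 33·2^33/2 = 141733920768.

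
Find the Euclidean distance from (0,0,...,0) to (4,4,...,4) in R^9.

Diagonal = √9 · 4 = 12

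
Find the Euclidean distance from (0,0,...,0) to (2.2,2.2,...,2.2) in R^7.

||(2.2,2.2,...,2.2)|| = √(7)·2.2 ≈ 5.82065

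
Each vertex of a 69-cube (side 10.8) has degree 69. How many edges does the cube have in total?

Number of 1-faces = C(69,1)·2^(69-1) = 69·295147905179352825856 = 20365205457375344984064.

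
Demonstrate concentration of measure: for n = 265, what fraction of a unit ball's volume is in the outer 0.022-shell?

1 - (1-0.022)^265 ≈ 0.997247 ≈ 99.72%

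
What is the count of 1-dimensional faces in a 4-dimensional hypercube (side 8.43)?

f_1(4-cube) = (4 choose 1) · 2^3 = 32.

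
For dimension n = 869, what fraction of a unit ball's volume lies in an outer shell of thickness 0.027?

1 - (1-0.027)^869 ≈ 1 - 4.678e-11 ≈ (100 - 4.68e-09)%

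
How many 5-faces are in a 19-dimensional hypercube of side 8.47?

f_5(19-cube) = (19 choose 5) · 2^14 = 190513152.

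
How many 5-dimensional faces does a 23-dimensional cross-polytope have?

Each 5-face is the convex hull of 6 vertices, one chosen as ±e_i from each of 6 distinct axes: 2^6·C(23,6) = 6460608.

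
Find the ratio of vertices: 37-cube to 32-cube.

The 37-cube has 2^37 = 137438953472 vertices. The 32-cube has 2^32 = 4294967296 vertices. Ratio: 137438953472/4294967296 = 32.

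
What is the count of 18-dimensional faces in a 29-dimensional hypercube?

Number of 18-faces = C(29,18) · 2^(29-18) = 34597290 · 2048 = 70855249920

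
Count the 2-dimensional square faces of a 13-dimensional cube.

Number of 2-faces = C(13,2) · 2^(13-2) = 78 · 2048 = 159744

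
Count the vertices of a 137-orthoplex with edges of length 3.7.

An n-cross-polytope has 2n vertices; here n = 137, giving 274.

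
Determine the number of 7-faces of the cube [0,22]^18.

Choose 7 of 18 axes to span the face (C(18,7) = 31824 ways), then fix each of the remaining 11 coordinates at one of its two extreme values (2^11 = 2048 ways): 31824·2048 = 65175552.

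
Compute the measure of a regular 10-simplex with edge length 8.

V_10 = √(11) · 8^10 / (10! · 2^(10/2)) ≈ 30.6678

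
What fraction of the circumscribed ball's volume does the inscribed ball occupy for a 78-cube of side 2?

The radii are 2/2 and 2√78/2, so the volume ratio is (1/√78)^78 = 78^{-78/2} ≈ 1.61551e-74.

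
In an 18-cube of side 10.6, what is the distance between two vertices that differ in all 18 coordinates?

||(10.6,10.6,...,10.6)|| = √(18)·10.6 ≈ 44.972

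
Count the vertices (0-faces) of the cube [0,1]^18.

The 18-cube has 2^18 = 262144 vertices.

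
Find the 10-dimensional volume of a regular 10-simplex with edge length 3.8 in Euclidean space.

V = (3.8^10 / 10!) · √((10+1) / 2^10) ≈ 0.0179316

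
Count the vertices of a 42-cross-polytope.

The 42-dimensional cross-polytope has 2n = 2·42 = 84 vertices.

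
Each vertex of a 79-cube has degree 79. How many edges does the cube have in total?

Number of 1-faces = C(79,1)·2^(79-1) = 79·302231454903657293676544 = 23876284937388926200446976.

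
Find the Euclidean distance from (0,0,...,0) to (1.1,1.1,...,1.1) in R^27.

||(1.1,1.1,...,1.1)|| = √(27)·1.1 ≈ 5.71577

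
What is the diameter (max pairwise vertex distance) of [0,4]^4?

Diagonal = √4 · 4 = 8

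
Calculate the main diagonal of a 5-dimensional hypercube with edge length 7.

Diagonal = √5 · 7 ≈ 15.6525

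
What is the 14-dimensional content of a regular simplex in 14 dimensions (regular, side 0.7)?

For a regular n-simplex with edge a, V = (a^n / n!)·√((n+1)/2^n). With a=0.7, n=14: V ≈ 2.35396e-15.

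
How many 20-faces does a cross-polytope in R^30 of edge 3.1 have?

Each 20-face is the convex hull of 21 vertices, one chosen as ±e_i from each of 21 distinct axes: 2^21·C(30,21) = 30004268236800.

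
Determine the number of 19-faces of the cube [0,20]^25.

An n-cube has C(n,k)·2^(n-k) k-faces. Here C(25,19)·2^6 = 177100·64 = 11334400.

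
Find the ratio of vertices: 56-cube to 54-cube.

The 56-cube has 2^56 = 72057594037927936 vertices. The 54-cube has 2^54 = 18014398509481984 vertices. Ratio: 72057594037927936/18014398509481984 = 4.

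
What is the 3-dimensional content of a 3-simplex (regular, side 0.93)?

Volume = (√2/12) · 0.93³ = 0.0947944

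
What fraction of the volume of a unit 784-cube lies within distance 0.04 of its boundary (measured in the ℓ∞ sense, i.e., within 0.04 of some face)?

The inner cube has side 1-2·0.04 = 0.92 and volume (0.92)^784 ≈ 4.071e-29, so the shell holds 1 - 4.071e-29 of the volume.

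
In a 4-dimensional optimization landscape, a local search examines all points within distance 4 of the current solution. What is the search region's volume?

V = 128·π^2 ≈ 1263.31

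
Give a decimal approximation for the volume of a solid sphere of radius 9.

V = 972·π ≈ 3053.63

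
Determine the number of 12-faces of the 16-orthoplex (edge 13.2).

Each 12-face is the convex hull of 13 vertices, one chosen as ±e_i from each of 13 distinct axes: 2^13·C(16,13) = 4587520.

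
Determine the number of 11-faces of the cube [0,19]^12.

An n-cube has C(n,k)·2^(n-k) k-faces. Here C(12,11)·2^1 = 12·2 = 24.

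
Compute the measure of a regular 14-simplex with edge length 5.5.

V_14 = √(15) · 5.5^14 / (14! · 2^(14/2)) ≈ 0.00804461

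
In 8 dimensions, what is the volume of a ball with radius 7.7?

Volume = π^{8/2}·(7.7)^8/Γ(5) ≈ 5.0155e+07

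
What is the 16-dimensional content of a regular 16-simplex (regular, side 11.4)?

Volume = 11.4^16 · √(17/2^16) / 16! ≈ 62.6387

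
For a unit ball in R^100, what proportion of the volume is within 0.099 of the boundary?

1 - (1-0.099)^100 ≈ 0.99997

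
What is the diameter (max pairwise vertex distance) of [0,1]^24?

Diagonal = √24 · 1 ≈ 4.89898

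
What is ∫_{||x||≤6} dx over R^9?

V_9(6) = π^(9/2) · (6)^9 / Γ(9/2 + 1) = 11943936·π^4/35 ≈ 3.32414e+07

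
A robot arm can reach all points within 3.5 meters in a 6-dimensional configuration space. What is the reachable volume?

V = 117649·π^3/384 ≈ 9499.63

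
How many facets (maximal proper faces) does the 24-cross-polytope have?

Number of 23-faces = 2^(23+1) · C(24,23+1) = 16777216 · 1 = 16777216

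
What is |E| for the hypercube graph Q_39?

An n-cube has n·2^(n-1) edges. With n = 39: 39·274877906944 = 10720238370816.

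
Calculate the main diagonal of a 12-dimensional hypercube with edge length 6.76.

d = √(6.76² + 6.76² + ... + 6.76²) [12 terms] = √(12·6.76²) = 6.76√12 ≈ 23.4173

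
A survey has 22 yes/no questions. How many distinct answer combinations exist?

Number of vertices = 2^22 = 4194304.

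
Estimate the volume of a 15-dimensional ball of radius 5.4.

The n-ball volume is π^(n/2)·r^n/Γ(n/2+1). With n=15, r=5.4: V ≈ 3.69263e+10.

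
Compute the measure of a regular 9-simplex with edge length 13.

V = (13^9 / 9!) · √((9+1) / 2^9) ≈ 4084.06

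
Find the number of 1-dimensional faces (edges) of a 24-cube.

The 24-cube has n·2^(n-1) = 24·2^23 = 24·8388608 = 201326592 edges.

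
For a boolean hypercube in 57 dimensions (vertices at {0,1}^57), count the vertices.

The 57-cube has 2^57 = 144115188075855872 vertices.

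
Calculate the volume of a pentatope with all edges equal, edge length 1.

V_4 = √(5) · 1^4 / (4! · 2^(4/2)) ≈ 0.0232924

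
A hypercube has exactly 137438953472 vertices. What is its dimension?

The n-cube has 2^n vertices, and 137438953472 = 2^37, so n = 37.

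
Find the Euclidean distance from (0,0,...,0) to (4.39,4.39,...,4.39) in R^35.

d = √(4.39² + 4.39² + ... + 4.39²) [35 terms] = √(35·4.39²) = 4.39√35 ≈ 25.9716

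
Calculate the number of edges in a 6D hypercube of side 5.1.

An n-cube has n·2^(n-1) edges. With n = 6: 6·32 = 192.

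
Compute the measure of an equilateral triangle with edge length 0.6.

Area = (√3/4) · 0.6² = 0.155885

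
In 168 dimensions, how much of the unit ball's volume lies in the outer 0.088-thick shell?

1 - (1-0.088)^168 ≈ 0.9999998098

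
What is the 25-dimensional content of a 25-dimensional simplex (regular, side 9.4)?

V = (9.4^25 / 25!) · √((25+1) / 2^25) ≈ 0.000120827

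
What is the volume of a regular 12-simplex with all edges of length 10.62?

V = (10.62^12 / 12!) · √((12+1) / 2^12) ≈ 242.074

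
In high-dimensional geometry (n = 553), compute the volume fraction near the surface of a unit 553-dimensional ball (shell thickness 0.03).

1 - (1-0.03)^553 ≈ 0.9999999516 ≈ 99.999995%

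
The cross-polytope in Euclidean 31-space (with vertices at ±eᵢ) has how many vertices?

Number of vertices = 2n = 62.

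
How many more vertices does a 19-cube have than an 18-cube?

The 19-cube has 2^19 = 524288 vertices. The 18-cube has 2^18 = 262144 vertices. Difference: 524288 - 262144 = 262144.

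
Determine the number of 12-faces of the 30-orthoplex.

f_12(30-orthoplex) = 2^13 · (30 choose 13) = 981072691200.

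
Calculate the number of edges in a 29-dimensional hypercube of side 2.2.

Each of the 2^29 = 536870912 vertices has degree 29; total edges = 29·2^29/2 = 7784628224.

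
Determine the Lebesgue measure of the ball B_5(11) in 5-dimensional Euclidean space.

V_5(11) = π^(5/2) · (11)^5 / Γ(5/2 + 1) = 1288408·π^2/15 ≈ 847738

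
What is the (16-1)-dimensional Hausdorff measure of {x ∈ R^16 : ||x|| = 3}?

S_16(3) = 2·π^(16/2)·(3)^15 / Γ(16/2) = 1594323·π^8/280 ≈ 5.40278e+07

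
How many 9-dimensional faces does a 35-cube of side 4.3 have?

Choose 9 of 35 axes to span the face (C(35,9) = 70607460 ways), then fix each of the remaining 26 coordinates at one of its two extreme values (2^26 = 67108864 ways): 70607460·67108864 = 4738386430525440.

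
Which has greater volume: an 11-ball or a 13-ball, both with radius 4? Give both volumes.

V_11(4) ≈ 7.9025e+06. V_13(4) ≈ 6.11113e+07. The 13-ball is larger.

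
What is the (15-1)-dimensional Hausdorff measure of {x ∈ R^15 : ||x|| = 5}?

S = n·V_n(r)/r = 15·V_15(5)/5 (volume-to-surface relation), giving 312500000000·π^7/27027 ≈ 3.49222e+10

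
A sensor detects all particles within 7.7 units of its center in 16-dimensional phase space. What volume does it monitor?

V_16(7.7) = π^(16/2) · (7.7)^16 / Γ(16/2 + 1) ≈ 3.5936e+13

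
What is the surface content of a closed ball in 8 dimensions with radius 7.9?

S_8(7.9) = 2·π^(8/2)·(7.9)^7 / Γ(8/2) ≈ 6.23545e+07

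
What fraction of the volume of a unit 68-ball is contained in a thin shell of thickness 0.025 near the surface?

Shell fraction = 1 - (1-0.025)^68 ≈ 0.821222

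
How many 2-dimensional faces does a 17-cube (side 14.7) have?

An n-cube has C(n,k)·2^(n-k) k-faces. Here C(17,2)·2^15 = 136·32768 = 4456448.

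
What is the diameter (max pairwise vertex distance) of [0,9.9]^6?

||(9.9,9.9,...,9.9)|| = √(6)·9.9 ≈ 24.2499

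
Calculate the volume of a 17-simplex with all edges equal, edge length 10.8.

Volume = 10.8^17 · √(18/2^17) / 17! ≈ 12.1904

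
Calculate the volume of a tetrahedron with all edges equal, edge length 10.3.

Volume = (√2/12) · 10.3³ = 128.779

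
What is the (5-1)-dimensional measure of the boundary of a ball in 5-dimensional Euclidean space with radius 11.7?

S_5(11.7) = 2·π^(5/2)·(11.7)^4 / Γ(5/2) ≈ 493187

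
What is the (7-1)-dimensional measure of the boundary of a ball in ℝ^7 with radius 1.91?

S = n·V_n(r)/r = 7·V_7(1.91)/1.91 (volume-to-surface relation), giving 1605.75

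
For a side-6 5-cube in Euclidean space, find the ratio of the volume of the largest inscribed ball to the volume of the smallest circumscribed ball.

The radii are 6/2 and 6√5/2, so the volume ratio is (1/√5)^5 = 5^{-5/2} ≈ 0.0178885.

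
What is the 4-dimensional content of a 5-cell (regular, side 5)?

For a regular n-simplex with edge a, V = (a^n / n!)·√((n+1)/2^n). With a=5, n=4: V ≈ 14.5577.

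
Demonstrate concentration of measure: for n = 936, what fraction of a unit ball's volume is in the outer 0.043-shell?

1 - (1-0.043)^936 ≈ 1 - 1.36e-18 ≈ 100.000000%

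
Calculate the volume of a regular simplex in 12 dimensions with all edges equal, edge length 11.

Volume = 11^12 · √(13/2^12) / 12! ≈ 369.119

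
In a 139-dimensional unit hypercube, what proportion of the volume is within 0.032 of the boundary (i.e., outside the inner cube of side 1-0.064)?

Shell fraction = 1 - (1-0.064)^139 ≈ 0.999898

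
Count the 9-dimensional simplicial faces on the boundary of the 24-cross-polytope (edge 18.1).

Number of 9-faces = 2^(9+1) · C(24,9+1) = 1024 · 1961256 = 2008326144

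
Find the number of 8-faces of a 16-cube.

Choose 8 of 16 axes to span the face (C(16,8) = 12870 ways), then fix each of the remaining 8 coordinates at one of its two extreme values (2^8 = 256 ways): 12870·256 = 3294720.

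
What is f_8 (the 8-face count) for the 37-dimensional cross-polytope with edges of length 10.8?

An n-cross-polytope has 2^(k+1)·C(n,k+1) k-faces. Here 2^9·C(37,9) = 512·124403620 = 63694653440.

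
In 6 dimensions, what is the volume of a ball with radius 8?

Volume = π^{6/2}·(8)^6/Γ(4) = 131072·π^3/3 ≈ 1.35468e+06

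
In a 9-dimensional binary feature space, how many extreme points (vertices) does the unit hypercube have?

An n-cube has 2^n vertices; for n = 9 that is 2^9 = 512.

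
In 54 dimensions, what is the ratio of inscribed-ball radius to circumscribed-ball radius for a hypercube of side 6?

For an n-cube of any side s, the inradius is s/2 and the circumradius is s√n/2, so the ratio is 1/√54 ≈ 0.136083.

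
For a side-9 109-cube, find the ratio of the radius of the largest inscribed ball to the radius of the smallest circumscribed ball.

Ratio = (s/2)/(s√109/2) = 109^(-1/2) ≈ 0.0957826.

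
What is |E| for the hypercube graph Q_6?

An n-cube has n·2^(n-1) edges. With n = 6: 6·32 = 192.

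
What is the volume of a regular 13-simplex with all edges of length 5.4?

Volume = 5.4^13 · √(14/2^13) / 13! ≈ 0.0220398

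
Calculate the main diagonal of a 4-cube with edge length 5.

Diagonal = √4 · 5 = 10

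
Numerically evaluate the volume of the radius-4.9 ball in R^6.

The n-ball volume is π^(n/2)·r^n/Γ(n/2+1). With n=6, r=4.9: V ≈ 71527.8.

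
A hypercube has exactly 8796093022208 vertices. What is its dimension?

The n-cube has 2^n vertices, and 8796093022208 = 2^43, so n = 43.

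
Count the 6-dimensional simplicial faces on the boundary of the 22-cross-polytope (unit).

An n-cross-polytope has 2^(k+1)·C(n,k+1) k-faces. Here 2^7·C(22,7) = 128·170544 = 21829632.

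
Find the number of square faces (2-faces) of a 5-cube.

Number of 2-faces = C(5,2) · 2^(5-2) = 10 · 8 = 80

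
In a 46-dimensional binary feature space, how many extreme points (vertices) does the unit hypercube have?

The 46-cube has 2^46 = 70368744177664 vertices.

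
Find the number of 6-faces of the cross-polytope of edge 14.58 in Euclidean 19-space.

Each 6-face is the convex hull of 7 vertices, one chosen as ±e_i from each of 7 distinct axes: 2^7·C(19,7) = 6449664.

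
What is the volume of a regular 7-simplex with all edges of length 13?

For a regular n-simplex with edge a, V = (a^n / n!)·√((n+1)/2^n). With a=13, n=7: V ≈ 3112.53.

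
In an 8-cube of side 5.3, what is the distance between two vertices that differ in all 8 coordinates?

d = √(5.3² + 5.3² + ... + 5.3²) [8 terms] = √(8·5.3²) = 5.3√8 ≈ 14.9907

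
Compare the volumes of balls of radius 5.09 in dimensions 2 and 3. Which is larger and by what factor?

V_2(5.09) ≈ 81.3927, V_3(5.09) ≈ 552.385. The 3-ball is larger by a factor of 6.787.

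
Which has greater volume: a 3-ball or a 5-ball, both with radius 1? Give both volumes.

V_3(1) ≈ 4.18879. V_5(1) ≈ 5.26379. The 5-ball is larger.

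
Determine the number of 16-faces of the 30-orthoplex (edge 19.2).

Number of 16-faces = 2^(16+1) · C(30,16+1) = 131072 · 119759850 = 15697163059200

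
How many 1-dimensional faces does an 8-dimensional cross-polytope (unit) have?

An n-cross-polytope has 2^(k+1)·C(n,k+1) k-faces. Here 2^2·C(8,2) = 4·28 = 112.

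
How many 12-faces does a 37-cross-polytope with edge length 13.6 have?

Number of 12-faces = 2^(12+1) · C(37,12+1) = 8192 · 3562467300 = 29183732121600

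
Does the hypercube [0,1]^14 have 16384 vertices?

True. The 14-cube has 2^14 = 16384 vertices.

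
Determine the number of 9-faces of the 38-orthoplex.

Each 9-face is the convex hull of 10 vertices, one chosen as ±e_i from each of 10 distinct axes: 2^10·C(38,10) = 484079366144.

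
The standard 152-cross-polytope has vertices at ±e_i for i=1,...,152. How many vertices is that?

The 152-dimensional cross-polytope has 2n = 2·152 = 304 vertices.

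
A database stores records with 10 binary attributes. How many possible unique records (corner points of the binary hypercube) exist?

An n-cube has 2^n vertices; for n = 10 that is 2^10 = 1024.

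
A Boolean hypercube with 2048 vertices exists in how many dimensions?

n = log_2(2048) = 11.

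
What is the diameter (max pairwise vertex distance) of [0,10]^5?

The space diagonal of an n-cube of side s is s√n. Here 10·√5 ≈ 22.3607.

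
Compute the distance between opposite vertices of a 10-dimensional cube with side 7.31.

||(7.31,7.31,...,7.31)|| = √(10)·7.31 ≈ 23.1162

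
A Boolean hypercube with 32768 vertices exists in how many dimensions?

The n-cube has 2^n vertices, and 32768 = 2^15, so n = 15.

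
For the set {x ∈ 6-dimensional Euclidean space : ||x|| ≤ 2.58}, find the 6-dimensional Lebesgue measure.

The n-ball volume is π^(n/2)·r^n/Γ(n/2+1). With n=6, r=2.58: V ≈ 1524.11.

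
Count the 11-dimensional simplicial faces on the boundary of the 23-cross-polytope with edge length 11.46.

Each 11-face is the convex hull of 12 vertices, one chosen as ±e_i from each of 12 distinct axes: 2^12·C(23,12) = 5538111488.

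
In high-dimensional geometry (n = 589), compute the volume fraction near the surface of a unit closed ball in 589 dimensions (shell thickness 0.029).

1 - (1-0.029)^589 ≈ 0.9999999703 ≈ 99.999997%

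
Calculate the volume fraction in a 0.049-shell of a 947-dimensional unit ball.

1 - (1-0.049)^947 ≈ 1 - 2.172e-21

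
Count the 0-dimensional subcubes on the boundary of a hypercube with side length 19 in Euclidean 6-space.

f_0(6-cube) = (6 choose 0) · 2^6 = 64.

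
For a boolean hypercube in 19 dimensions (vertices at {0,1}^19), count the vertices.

The 19-cube has 2^19 = 524288 vertices.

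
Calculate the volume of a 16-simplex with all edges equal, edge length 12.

V_16 = √(17) · 12^16 / (16! · 2^(16/2)) ≈ 142.32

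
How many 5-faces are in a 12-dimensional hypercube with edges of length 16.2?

An n-cube has C(n,k)·2^(n-k) k-faces. Here C(12,5)·2^7 = 792·128 = 101376.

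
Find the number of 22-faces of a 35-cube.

Choose 22 of 35 axes to span the face (C(35,22) = 1476337800 ways), then fix each of the remaining 13 coordinates at one of its two extreme values (2^13 = 8192 ways): 1476337800·8192 = 12094159257600.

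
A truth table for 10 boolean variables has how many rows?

Each vertex is a binary string of length 10, so there are 2^10 = 1024.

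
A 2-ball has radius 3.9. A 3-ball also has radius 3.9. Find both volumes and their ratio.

V_2(3.9) ≈ 47.7836. V_3(3.9) ≈ 248.475. Ratio V_2/V_3 ≈ 0.1923.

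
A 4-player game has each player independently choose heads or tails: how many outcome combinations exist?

An n-cube has 2^n vertices; for n = 4 that is 2^4 = 16.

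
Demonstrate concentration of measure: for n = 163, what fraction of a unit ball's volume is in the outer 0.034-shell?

1 - (1-0.034)^163 ≈ 0.996441 ≈ 99.64%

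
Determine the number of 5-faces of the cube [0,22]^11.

An n-cube has C(n,k)·2^(n-k) k-faces. Here C(11,5)·2^6 = 462·64 = 29568.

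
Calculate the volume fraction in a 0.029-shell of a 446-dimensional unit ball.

1 - (1-0.029)^446 ≈ 0.9999980058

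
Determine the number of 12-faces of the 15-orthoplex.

f_12(15-orthoplex) = 2^13 · (15 choose 13) = 860160.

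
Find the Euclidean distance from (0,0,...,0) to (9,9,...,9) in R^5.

d = √(9² + 9² + ... + 9²) [5 terms] = √(5·9²) = 9√5 ≈ 20.1246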